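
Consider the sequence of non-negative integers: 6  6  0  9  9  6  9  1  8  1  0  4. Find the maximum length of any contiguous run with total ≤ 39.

add 6: [6] sum 6, len 1
add 6: [6, 6] sum 12, len 2
add 0: [6, 6, 0] sum 12, len 3
add 9: [6, 6, 0, 9] sum 21, len 4
add 9: [6, 6, 0, 9, 9] sum 30, len 5
add 6: [6, 6, 0, 9, 9, 6] sum 36, len 6
add 9: [6, 0, 9, 9, 6, 9] sum 39, len 6
add 1: [0, 9, 9, 6, 9, 1] sum 34, len 6
add 8: [9, 6, 9, 1, 8] sum 33, len 5
add 1: [9, 6, 9, 1, 8, 1] sum 34, len 6
add 0: [9, 6, 9, 1, 8, 1, 0] sum 34, len 7
add 4: [9, 6, 9, 1, 8, 1, 0, 4] sum 38, len 8
Longest length seen: 8.

8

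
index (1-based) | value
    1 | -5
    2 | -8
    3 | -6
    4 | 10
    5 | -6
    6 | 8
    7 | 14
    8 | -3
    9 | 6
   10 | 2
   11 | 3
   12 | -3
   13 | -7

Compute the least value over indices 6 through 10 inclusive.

-3

Elements at indices 6..10: 8, 14, -3, 6, 2
min(8, 14, -3, 6, 2) = -3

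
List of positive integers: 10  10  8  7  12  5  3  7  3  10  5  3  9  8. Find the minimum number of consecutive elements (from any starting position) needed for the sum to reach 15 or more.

2

add 10: running sum 10 < 15
end 1: [10, 10] sum 20, len 2
end 2: [10, 8] sum 18, len 2
end 3: [8, 7] sum 15, len 2
end 4: [7, 12] sum 19, len 2
end 5: [12, 5] sum 17, len 2
end 6: [12, 5, 3] sum 20, len 3
end 7: [5, 3, 7] sum 15, len 3
end 8: [5, 3, 7, 3] sum 18, len 4
end 9: [7, 3, 10] sum 20, len 3
end 10: [10, 5] sum 15, len 2
end 11: [10, 5, 3] sum 18, len 3
end 12: [5, 3, 9] sum 17, len 3
end 13: [9, 8] sum 17, len 2
Shortest qualifying length: 2.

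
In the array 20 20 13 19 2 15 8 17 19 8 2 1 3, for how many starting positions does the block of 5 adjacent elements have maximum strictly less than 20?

(20, 20, 13, 19, 2) → max 20
(20, 13, 19, 2, 15) → max 20
(13, 19, 2, 15, 8) → max 19  < 20 ✓
(19, 2, 15, 8, 17) → max 19  < 20 ✓
(2, 15, 8, 17, 19) → max 19  < 20 ✓
(15, 8, 17, 19, 8) → max 19  < 20 ✓
(8, 17, 19, 8, 2) → max 19  < 20 ✓
(17, 19, 8, 2, 1) → max 19  < 20 ✓
(19, 8, 2, 1, 3) → max 19  < 20 ✓
7 windows satisfy the condition.

7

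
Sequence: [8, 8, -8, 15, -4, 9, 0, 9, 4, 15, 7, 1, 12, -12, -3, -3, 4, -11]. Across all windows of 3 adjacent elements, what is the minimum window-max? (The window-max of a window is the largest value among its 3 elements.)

-3

[8, 8, -8] → max 8
[8, -8, 15] → max 15
[-8, 15, -4] → max 15
[15, -4, 9] → max 15
[-4, 9, 0] → max 9
[9, 0, 9] → max 9
[0, 9, 4] → max 9
[9, 4, 15] → max 15
[4, 15, 7] → max 15
[15, 7, 1] → max 15
[7, 1, 12] → max 12
[1, 12, -12] → max 12
[12, -12, -3] → max 12
[-12, -3, -3] → max -3
[-3, -3, 4] → max 4
[-3, 4, -11] → max 4
Minimum of these is -3.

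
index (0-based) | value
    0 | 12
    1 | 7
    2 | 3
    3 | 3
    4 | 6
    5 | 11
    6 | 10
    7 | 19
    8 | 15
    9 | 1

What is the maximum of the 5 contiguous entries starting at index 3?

Elements at indices 3..7: 3, 6, 11, 10, 19
max(3, 6, 11, 10, 19) = 19

19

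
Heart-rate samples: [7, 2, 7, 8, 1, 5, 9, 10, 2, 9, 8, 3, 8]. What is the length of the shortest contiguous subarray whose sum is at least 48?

7

Extend right; whenever the sum reaches 48, record the length and shrink from the left:
add 7: running sum 7 < 48
add 2: running sum 9 < 48
add 7: running sum 16 < 48
add 8: running sum 24 < 48
add 1: running sum 25 < 48
add 5: running sum 30 < 48
add 9: running sum 39 < 48
add 10: shortest ending here [7, 2, 7, 8, 1, 5, 9, 10] sum 49, len 8
add 2: shortest ending here [7, 2, 7, 8, 1, 5, 9, 10, 2] sum 51, len 9
add 9: shortest ending here [7, 8, 1, 5, 9, 10, 2, 9] sum 51, len 8
add 8: shortest ending here [8, 1, 5, 9, 10, 2, 9, 8] sum 52, len 8
add 3: shortest ending here [8, 1, 5, 9, 10, 2, 9, 8, 3] sum 55, len 9
add 8: shortest ending here [9, 10, 2, 9, 8, 3, 8] sum 49, len 7
Shortest qualifying length: 7.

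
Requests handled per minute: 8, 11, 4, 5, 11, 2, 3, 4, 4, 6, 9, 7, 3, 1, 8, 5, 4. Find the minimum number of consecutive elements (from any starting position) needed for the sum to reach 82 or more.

15

Extend right; whenever the sum reaches 82, record the length and shrink from the left:
add 8: running sum 8 < 82
add 11: running sum 19 < 82
add 4: running sum 23 < 82
add 5: running sum 28 < 82
add 11: running sum 39 < 82
add 2: running sum 41 < 82
add 3: running sum 44 < 82
add 4: running sum 48 < 82
add 4: running sum 52 < 82
add 6: running sum 58 < 82
add 9: running sum 67 < 82
add 7: running sum 74 < 82
add 3: running sum 77 < 82
add 1: running sum 78 < 82
end 14: [8, 11, 4, 5, 11, 2, 3, 4, 4, 6, 9, 7, 3, 1, 8] sum 86, len 15
end 15: [11, 4, 5, 11, 2, 3, 4, 4, 6, 9, 7, 3, 1, 8, 5] sum 83, len 15
end 16: [11, 4, 5, 11, 2, 3, 4, 4, 6, 9, 7, 3, 1, 8, 5, 4] sum 87, len 16
Shortest qualifying length: 15.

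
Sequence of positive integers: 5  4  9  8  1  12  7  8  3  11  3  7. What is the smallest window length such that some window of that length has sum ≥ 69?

add 5: running sum 5 < 69
add 4: running sum 9 < 69
add 9: running sum 18 < 69
add 8: running sum 26 < 69
add 1: running sum 27 < 69
add 12: running sum 39 < 69
add 7: running sum 46 < 69
add 8: running sum 54 < 69
add 3: running sum 57 < 69
add 11: running sum 68 < 69
add 3: shortest ending here [5, 4, 9, 8, 1, 12, 7, 8, 3, 11, 3] sum 71, len 11
add 7: shortest ending here [9, 8, 1, 12, 7, 8, 3, 11, 3, 7] sum 69, len 10
Shortest qualifying length: 10.

10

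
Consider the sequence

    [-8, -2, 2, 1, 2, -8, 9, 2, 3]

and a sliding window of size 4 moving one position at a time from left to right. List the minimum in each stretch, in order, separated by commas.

-8, -2, -8, -8, -8, -8

(-8, -2, 2, 1) → min -8
(-2, 2, 1, 2) → min -2
(2, 1, 2, -8) → min -8
(1, 2, -8, 9) → min -8
(2, -8, 9, 2) → min -8
(-8, 9, 2, 3) → min -8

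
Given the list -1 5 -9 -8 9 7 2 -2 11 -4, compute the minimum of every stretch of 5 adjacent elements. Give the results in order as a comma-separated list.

[-1, 5, -9, -8, 9] → min -9
[5, -9, -8, 9, 7] → min -9
[-9, -8, 9, 7, 2] → min -9
[-8, 9, 7, 2, -2] → min -8
[9, 7, 2, -2, 11] → min -2
[7, 2, -2, 11, -4] → min -4

-9, -9, -9, -8, -2, -4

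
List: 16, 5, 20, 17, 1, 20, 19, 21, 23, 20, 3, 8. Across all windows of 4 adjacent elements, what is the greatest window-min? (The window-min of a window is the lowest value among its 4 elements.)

16 5 20 17 → min 5
5 20 17 1 → min 1
20 17 1 20 → min 1
17 1 20 19 → min 1
1 20 19 21 → min 1
20 19 21 23 → min 19
19 21 23 20 → min 19
21 23 20 3 → min 3
23 20 3 8 → min 3
Greatest of these is 19.

19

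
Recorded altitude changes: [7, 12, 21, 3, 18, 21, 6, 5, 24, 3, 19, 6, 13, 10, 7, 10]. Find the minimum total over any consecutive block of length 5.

46

[7, 12, 21, 3, 18] → sum 61
[12, 21, 3, 18, 21] → sum 75
[21, 3, 18, 21, 6] → sum 69
[3, 18, 21, 6, 5] → sum 53
[18, 21, 6, 5, 24] → sum 74
[21, 6, 5, 24, 3] → sum 59
[6, 5, 24, 3, 19] → sum 57
[5, 24, 3, 19, 6] → sum 57
[24, 3, 19, 6, 13] → sum 65
[3, 19, 6, 13, 10] → sum 51
[19, 6, 13, 10, 7] → sum 55
[6, 13, 10, 7, 10] → sum 46
Minimum of these is 46.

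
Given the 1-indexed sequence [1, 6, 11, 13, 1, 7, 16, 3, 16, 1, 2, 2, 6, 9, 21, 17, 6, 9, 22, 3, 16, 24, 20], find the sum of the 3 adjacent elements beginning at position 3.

Elements at indices 3..5: 11, 13, 1
sum(11, 13, 1) = 25

25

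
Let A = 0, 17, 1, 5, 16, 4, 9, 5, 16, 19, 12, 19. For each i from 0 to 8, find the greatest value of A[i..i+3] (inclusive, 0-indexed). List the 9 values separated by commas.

0 17 1 5 → max 17
17 1 5 16 → max 17
1 5 16 4 → max 16
5 16 4 9 → max 16
16 4 9 5 → max 16
4 9 5 16 → max 16
9 5 16 19 → max 19
5 16 19 12 → max 19
16 19 12 19 → max 19

17, 17, 16, 16, 16, 16, 19, 19, 19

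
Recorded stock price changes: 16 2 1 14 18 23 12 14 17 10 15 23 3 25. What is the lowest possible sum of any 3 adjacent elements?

[16, 2, 1] → sum 19
[2, 1, 14] → sum 17
[1, 14, 18] → sum 33
[14, 18, 23] → sum 55
[18, 23, 12] → sum 53
[23, 12, 14] → sum 49
[12, 14, 17] → sum 43
[14, 17, 10] → sum 41
[17, 10, 15] → sum 42
[10, 15, 23] → sum 48
[15, 23, 3] → sum 41
[23, 3, 25] → sum 51
Lowest of these is 17.

17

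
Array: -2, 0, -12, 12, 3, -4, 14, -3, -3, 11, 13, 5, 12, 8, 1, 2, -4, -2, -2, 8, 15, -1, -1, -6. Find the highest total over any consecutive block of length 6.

Window sums for each of the 19 positions:
[-2, 0, -12, 12, 3, -4] → sum -3
[0, -12, 12, 3, -4, 14] → sum 13
[-12, 12, 3, -4, 14, -3] → sum 10
[12, 3, -4, 14, -3, -3] → sum 19
[3, -4, 14, -3, -3, 11] → sum 18
[-4, 14, -3, -3, 11, 13] → sum 28
[14, -3, -3, 11, 13, 5] → sum 37
[-3, -3, 11, 13, 5, 12] → sum 35
[-3, 11, 13, 5, 12, 8] → sum 46
[11, 13, 5, 12, 8, 1] → sum 50
[13, 5, 12, 8, 1, 2] → sum 41
[5, 12, 8, 1, 2, -4] → sum 24
[12, 8, 1, 2, -4, -2] → sum 17
[8, 1, 2, -4, -2, -2] → sum 3
[1, 2, -4, -2, -2, 8] → sum 3
[2, -4, -2, -2, 8, 15] → sum 17
[-4, -2, -2, 8, 15, -1] → sum 14
[-2, -2, 8, 15, -1, -1] → sum 17
[-2, 8, 15, -1, -1, -6] → sum 13
Highest of these is 50.

50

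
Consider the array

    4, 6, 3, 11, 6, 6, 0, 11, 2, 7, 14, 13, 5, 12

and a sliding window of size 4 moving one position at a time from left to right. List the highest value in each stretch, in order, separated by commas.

11, 11, 11, 11, 11, 11, 11, 14, 14, 14, 14

Sliding a size-4 window across the 14 values:
(4, 6, 3, 11) → max 11
(6, 3, 11, 6) → max 11
(3, 11, 6, 6) → max 11
(11, 6, 6, 0) → max 11
(6, 6, 0, 11) → max 11
(6, 0, 11, 2) → max 11
(0, 11, 2, 7) → max 11
(11, 2, 7, 14) → max 14
(2, 7, 14, 13) → max 14
(7, 14, 13, 5) → max 14
(14, 13, 5, 12) → max 14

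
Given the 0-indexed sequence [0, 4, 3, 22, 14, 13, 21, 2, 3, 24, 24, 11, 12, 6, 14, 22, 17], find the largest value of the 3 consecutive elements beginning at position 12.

Elements at indices 12..14: 12, 6, 14
max(12, 6, 14) = 14

14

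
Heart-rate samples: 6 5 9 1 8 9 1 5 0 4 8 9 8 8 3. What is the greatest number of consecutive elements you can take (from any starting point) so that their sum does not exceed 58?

11

[6] sum 6 len 1
[6, 5] sum 11 len 2
[6, 5, 9] sum 20 len 3
[6, 5, 9, 1] sum 21 len 4
[6, 5, 9, 1, 8] sum 29 len 5
[6, 5, 9, 1, 8, 9] sum 38 len 6
[6, 5, 9, 1, 8, 9, 1] sum 39 len 7
[6, 5, 9, 1, 8, 9, 1, 5] sum 44 len 8
[6, 5, 9, 1, 8, 9, 1, 5, 0] sum 44 len 9
[6, 5, 9, 1, 8, 9, 1, 5, 0, 4] sum 48 len 10
[6, 5, 9, 1, 8, 9, 1, 5, 0, 4, 8] sum 56 len 11
[9, 1, 8, 9, 1, 5, 0, 4, 8, 9] sum 54 len 10
[1, 8, 9, 1, 5, 0, 4, 8, 9, 8] sum 53 len 10
[9, 1, 5, 0, 4, 8, 9, 8, 8] sum 52 len 9
[9, 1, 5, 0, 4, 8, 9, 8, 8, 3] sum 55 len 10
Longest length seen: 11.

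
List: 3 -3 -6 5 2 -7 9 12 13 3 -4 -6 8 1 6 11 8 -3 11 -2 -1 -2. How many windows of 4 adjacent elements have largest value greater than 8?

13

[3, -3, -6, 5] → max 5
[-3, -6, 5, 2] → max 5
[-6, 5, 2, -7] → max 5
[5, 2, -7, 9] → max 9  > 8 ✓
[2, -7, 9, 12] → max 12  > 8 ✓
[-7, 9, 12, 13] → max 13  > 8 ✓
[9, 12, 13, 3] → max 13  > 8 ✓
[12, 13, 3, -4] → max 13  > 8 ✓
[13, 3, -4, -6] → max 13  > 8 ✓
[3, -4, -6, 8] → max 8
[-4, -6, 8, 1] → max 8
[-6, 8, 1, 6] → max 8
[8, 1, 6, 11] → max 11  > 8 ✓
[1, 6, 11, 8] → max 11  > 8 ✓
[6, 11, 8, -3] → max 11  > 8 ✓
[11, 8, -3, 11] → max 11  > 8 ✓
[8, -3, 11, -2] → max 11  > 8 ✓
[-3, 11, -2, -1] → max 11  > 8 ✓
[11, -2, -1, -2] → max 11  > 8 ✓
13 windows satisfy the condition.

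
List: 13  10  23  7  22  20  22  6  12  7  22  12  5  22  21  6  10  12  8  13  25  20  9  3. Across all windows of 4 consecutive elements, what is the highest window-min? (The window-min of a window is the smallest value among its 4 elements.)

13 10 23 7 → min 7
10 23 7 22 → min 7
23 7 22 20 → min 7
7 22 20 22 → min 7
22 20 22 6 → min 6
20 22 6 12 → min 6
22 6 12 7 → min 6
6 12 7 22 → min 6
12 7 22 12 → min 7
7 22 12 5 → min 5
22 12 5 22 → min 5
12 5 22 21 → min 5
5 22 21 6 → min 5
22 21 6 10 → min 6
21 6 10 12 → min 6
6 10 12 8 → min 6
10 12 8 13 → min 8
12 8 13 25 → min 8
8 13 25 20 → min 8
13 25 20 9 → min 9
25 20 9 3 → min 3
Highest of these is 9.

9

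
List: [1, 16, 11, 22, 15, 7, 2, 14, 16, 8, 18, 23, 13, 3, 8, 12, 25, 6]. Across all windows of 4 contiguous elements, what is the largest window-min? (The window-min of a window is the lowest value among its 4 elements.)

Window mins for each of the 15 positions:
1 16 11 22 → min 1
16 11 22 15 → min 11
11 22 15 7 → min 7
22 15 7 2 → min 2
15 7 2 14 → min 2
7 2 14 16 → min 2
2 14 16 8 → min 2
14 16 8 18 → min 8
16 8 18 23 → min 8
8 18 23 13 → min 8
18 23 13 3 → min 3
23 13 3 8 → min 3
13 3 8 12 → min 3
3 8 12 25 → min 3
8 12 25 6 → min 6
Largest of these is 11.

11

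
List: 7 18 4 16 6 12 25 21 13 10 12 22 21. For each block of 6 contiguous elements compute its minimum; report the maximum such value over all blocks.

10

[7, 18, 4, 16, 6, 12] → min 4
[18, 4, 16, 6, 12, 25] → min 4
[4, 16, 6, 12, 25, 21] → min 4
[16, 6, 12, 25, 21, 13] → min 6
[6, 12, 25, 21, 13, 10] → min 6
[12, 25, 21, 13, 10, 12] → min 10
[25, 21, 13, 10, 12, 22] → min 10
[21, 13, 10, 12, 22, 21] → min 10
Maximum of these is 10.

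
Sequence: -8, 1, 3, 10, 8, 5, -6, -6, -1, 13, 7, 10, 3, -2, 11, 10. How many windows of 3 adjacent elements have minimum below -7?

(-8, 1, 3) → min -8  < -7 ✓
(1, 3, 10) → min 1
(3, 10, 8) → min 3
(10, 8, 5) → min 5
(8, 5, -6) → min -6
(5, -6, -6) → min -6
(-6, -6, -1) → min -6
(-6, -1, 13) → min -6
(-1, 13, 7) → min -1
(13, 7, 10) → min 7
(7, 10, 3) → min 3
(10, 3, -2) → min -2
(3, -2, 11) → min -2
(-2, 11, 10) → min -2
1 window satisfy the condition.

1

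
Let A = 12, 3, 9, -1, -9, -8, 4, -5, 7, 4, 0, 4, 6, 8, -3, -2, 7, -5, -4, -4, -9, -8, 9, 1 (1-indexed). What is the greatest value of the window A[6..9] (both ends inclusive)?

Elements at indices 6..9: -8, 4, -5, 7
max(-8, 4, -5, 7) = 7

7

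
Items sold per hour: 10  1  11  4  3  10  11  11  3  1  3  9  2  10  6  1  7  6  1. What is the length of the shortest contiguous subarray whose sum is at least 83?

13

add 10: running sum 10 < 83
add 1: running sum 11 < 83
add 11: running sum 22 < 83
add 4: running sum 26 < 83
add 3: running sum 29 < 83
add 10: running sum 39 < 83
add 11: running sum 50 < 83
add 11: running sum 61 < 83
add 3: running sum 64 < 83
add 1: running sum 65 < 83
add 3: running sum 68 < 83
add 9: running sum 77 < 83
add 2: running sum 79 < 83
end 13: [10, 1, 11, 4, 3, 10, 11, 11, 3, 1, 3, 9, 2, 10] sum 89, len 14
end 14: [11, 4, 3, 10, 11, 11, 3, 1, 3, 9, 2, 10, 6] sum 84, len 13
end 15: [11, 4, 3, 10, 11, 11, 3, 1, 3, 9, 2, 10, 6, 1] sum 85, len 14
end 16: [11, 4, 3, 10, 11, 11, 3, 1, 3, 9, 2, 10, 6, 1, 7] sum 92, len 15
end 17: [3, 10, 11, 11, 3, 1, 3, 9, 2, 10, 6, 1, 7, 6] sum 83, len 14
end 18: [3, 10, 11, 11, 3, 1, 3, 9, 2, 10, 6, 1, 7, 6, 1] sum 84, len 15
Shortest qualifying length: 13.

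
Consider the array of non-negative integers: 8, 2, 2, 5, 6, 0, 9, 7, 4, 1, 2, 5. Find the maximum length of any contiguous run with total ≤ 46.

11

Extend to the right; shrink from the left whenever the sum exceeds 46:
[8] sum 8 len 1
[8, 2] sum 10 len 2
[8, 2, 2] sum 12 len 3
[8, 2, 2, 5] sum 17 len 4
[8, 2, 2, 5, 6] sum 23 len 5
[8, 2, 2, 5, 6, 0] sum 23 len 6
[8, 2, 2, 5, 6, 0, 9] sum 32 len 7
[8, 2, 2, 5, 6, 0, 9, 7] sum 39 len 8
[8, 2, 2, 5, 6, 0, 9, 7, 4] sum 43 len 9
[8, 2, 2, 5, 6, 0, 9, 7, 4, 1] sum 44 len 10
[8, 2, 2, 5, 6, 0, 9, 7, 4, 1, 2] sum 46 len 11
[2, 2, 5, 6, 0, 9, 7, 4, 1, 2, 5] sum 43 len 11
Longest length seen: 11.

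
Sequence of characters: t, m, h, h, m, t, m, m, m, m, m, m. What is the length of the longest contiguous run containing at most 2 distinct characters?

add t: window [t] (1 distinct), len 1
add m: window [t, m] (2 distinct), len 2
add h: window [m, h] (2 distinct), len 2
add h: window [m, h, h] (2 distinct), len 3
add m: window [m, h, h, m] (2 distinct), len 4
add t: window [m, t] (2 distinct), len 2
add m: window [m, t, m] (2 distinct), len 3
add m: window [m, t, m, m] (2 distinct), len 4
add m: window [m, t, m, m, m] (2 distinct), len 5
add m: window [m, t, m, m, m, m] (2 distinct), len 6
add m: window [m, t, m, m, m, m, m] (2 distinct), len 7
add m: window [m, t, m, m, m, m, m, m] (2 distinct), len 8
Longest length with ≤2 distinct: 8.

8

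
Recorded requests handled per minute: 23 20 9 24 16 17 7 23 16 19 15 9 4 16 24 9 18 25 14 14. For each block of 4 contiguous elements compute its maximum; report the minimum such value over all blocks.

23 20 9 24 → max 24
20 9 24 16 → max 24
9 24 16 17 → max 24
24 16 17 7 → max 24
16 17 7 23 → max 23
17 7 23 16 → max 23
7 23 16 19 → max 23
23 16 19 15 → max 23
16 19 15 9 → max 19
19 15 9 4 → max 19
15 9 4 16 → max 16
9 4 16 24 → max 24
4 16 24 9 → max 24
16 24 9 18 → max 24
24 9 18 25 → max 25
9 18 25 14 → max 25
18 25 14 14 → max 25
Minimum of these is 16.

16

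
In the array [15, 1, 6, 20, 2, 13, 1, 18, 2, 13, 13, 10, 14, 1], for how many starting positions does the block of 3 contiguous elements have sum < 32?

15 1 6 → sum 22  < 32 ✓
1 6 20 → sum 27  < 32 ✓
6 20 2 → sum 28  < 32 ✓
20 2 13 → sum 35
2 13 1 → sum 16  < 32 ✓
13 1 18 → sum 32
1 18 2 → sum 21  < 32 ✓
18 2 13 → sum 33
2 13 13 → sum 28  < 32 ✓
13 13 10 → sum 36
13 10 14 → sum 37
10 14 1 → sum 25  < 32 ✓
7 windows satisfy the condition.

7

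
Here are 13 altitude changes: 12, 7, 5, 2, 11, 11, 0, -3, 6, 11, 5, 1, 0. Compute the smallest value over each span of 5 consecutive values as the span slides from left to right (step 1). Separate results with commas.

12 7 5 2 11 → min 2
7 5 2 11 11 → min 2
5 2 11 11 0 → min 0
2 11 11 0 -3 → min -3
11 11 0 -3 6 → min -3
11 0 -3 6 11 → min -3
0 -3 6 11 5 → min -3
-3 6 11 5 1 → min -3
6 11 5 1 0 → min 0

2, 2, 0, -3, -3, -3, -3, -3, 0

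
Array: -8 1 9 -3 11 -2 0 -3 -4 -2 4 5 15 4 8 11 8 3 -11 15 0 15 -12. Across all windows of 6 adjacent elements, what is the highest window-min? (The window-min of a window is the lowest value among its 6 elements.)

4

[-8, 1, 9, -3, 11, -2] → min -8
[1, 9, -3, 11, -2, 0] → min -3
[9, -3, 11, -2, 0, -3] → min -3
[-3, 11, -2, 0, -3, -4] → min -4
[11, -2, 0, -3, -4, -2] → min -4
[-2, 0, -3, -4, -2, 4] → min -4
[0, -3, -4, -2, 4, 5] → min -4
[-3, -4, -2, 4, 5, 15] → min -4
[-4, -2, 4, 5, 15, 4] → min -4
[-2, 4, 5, 15, 4, 8] → min -2
[4, 5, 15, 4, 8, 11] → min 4
[5, 15, 4, 8, 11, 8] → min 4
[15, 4, 8, 11, 8, 3] → min 3
[4, 8, 11, 8, 3, -11] → min -11
[8, 11, 8, 3, -11, 15] → min -11
[11, 8, 3, -11, 15, 0] → min -11
[8, 3, -11, 15, 0, 15] → min -11
[3, -11, 15, 0, 15, -12] → min -12
Highest of these is 4.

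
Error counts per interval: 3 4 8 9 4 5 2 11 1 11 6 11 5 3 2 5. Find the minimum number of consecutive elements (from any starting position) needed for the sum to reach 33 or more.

add 3: running sum 3 < 33
add 4: running sum 7 < 33
add 8: running sum 15 < 33
add 9: running sum 24 < 33
add 4: running sum 28 < 33
add 5: shortest ending here [3, 4, 8, 9, 4, 5] sum 33, len 6
add 2: shortest ending here [3, 4, 8, 9, 4, 5, 2] sum 35, len 7
add 11: shortest ending here [8, 9, 4, 5, 2, 11] sum 39, len 6
add 1: shortest ending here [8, 9, 4, 5, 2, 11, 1] sum 40, len 7
add 11: shortest ending here [4, 5, 2, 11, 1, 11] sum 34, len 6
add 6: shortest ending here [5, 2, 11, 1, 11, 6] sum 36, len 6
add 11: shortest ending here [11, 1, 11, 6, 11] sum 40, len 5
add 5: shortest ending here [11, 6, 11, 5] sum 33, len 4
add 3: shortest ending here [11, 6, 11, 5, 3] sum 36, len 5
add 2: shortest ending here [11, 6, 11, 5, 3, 2] sum 38, len 6
add 5: shortest ending here [11, 6, 11, 5, 3, 2, 5] sum 43, len 7
Shortest qualifying length: 4.

4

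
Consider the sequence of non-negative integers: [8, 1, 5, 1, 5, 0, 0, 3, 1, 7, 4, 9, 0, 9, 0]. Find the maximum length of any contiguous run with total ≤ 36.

12

[8] sum 8 len 1
[8, 1] sum 9 len 2
[8, 1, 5] sum 14 len 3
[8, 1, 5, 1] sum 15 len 4
[8, 1, 5, 1, 5] sum 20 len 5
[8, 1, 5, 1, 5, 0] sum 20 len 6
[8, 1, 5, 1, 5, 0, 0] sum 20 len 7
[8, 1, 5, 1, 5, 0, 0, 3] sum 23 len 8
[8, 1, 5, 1, 5, 0, 0, 3, 1] sum 24 len 9
[8, 1, 5, 1, 5, 0, 0, 3, 1, 7] sum 31 len 10
[8, 1, 5, 1, 5, 0, 0, 3, 1, 7, 4] sum 35 len 11
[1, 5, 1, 5, 0, 0, 3, 1, 7, 4, 9] sum 36 len 11
[1, 5, 1, 5, 0, 0, 3, 1, 7, 4, 9, 0] sum 36 len 12
[0, 0, 3, 1, 7, 4, 9, 0, 9] sum 33 len 9
[0, 0, 3, 1, 7, 4, 9, 0, 9, 0] sum 33 len 10
Longest length seen: 12.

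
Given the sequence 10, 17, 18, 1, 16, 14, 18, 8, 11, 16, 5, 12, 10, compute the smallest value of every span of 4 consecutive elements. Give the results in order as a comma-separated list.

(10, 17, 18, 1) → min 1
(17, 18, 1, 16) → min 1
(18, 1, 16, 14) → min 1
(1, 16, 14, 18) → min 1
(16, 14, 18, 8) → min 8
(14, 18, 8, 11) → min 8
(18, 8, 11, 16) → min 8
(8, 11, 16, 5) → min 5
(11, 16, 5, 12) → min 5
(16, 5, 12, 10) → min 5

1, 1, 1, 1, 8, 8, 8, 5, 5, 5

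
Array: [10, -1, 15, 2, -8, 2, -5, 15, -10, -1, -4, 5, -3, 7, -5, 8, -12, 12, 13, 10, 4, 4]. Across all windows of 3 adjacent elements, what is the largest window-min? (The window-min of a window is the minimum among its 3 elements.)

10

(10, -1, 15) → min -1
(-1, 15, 2) → min -1
(15, 2, -8) → min -8
(2, -8, 2) → min -8
(-8, 2, -5) → min -8
(2, -5, 15) → min -5
(-5, 15, -10) → min -10
(15, -10, -1) → min -10
(-10, -1, -4) → min -10
(-1, -4, 5) → min -4
(-4, 5, -3) → min -4
(5, -3, 7) → min -3
(-3, 7, -5) → min -5
(7, -5, 8) → min -5
(-5, 8, -12) → min -12
(8, -12, 12) → min -12
(-12, 12, 13) → min -12
(12, 13, 10) → min 10
(13, 10, 4) → min 4
(10, 4, 4) → min 4
Largest of these is 10.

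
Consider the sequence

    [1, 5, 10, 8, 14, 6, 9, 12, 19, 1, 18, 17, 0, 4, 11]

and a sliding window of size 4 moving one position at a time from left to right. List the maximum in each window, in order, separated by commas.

10, 14, 14, 14, 14, 19, 19, 19, 19, 18, 18, 17

1 5 10 8 → max 10
5 10 8 14 → max 14
10 8 14 6 → max 14
8 14 6 9 → max 14
14 6 9 12 → max 14
6 9 12 19 → max 19
9 12 19 1 → max 19
12 19 1 18 → max 19
19 1 18 17 → max 19
1 18 17 0 → max 18
18 17 0 4 → max 18
17 0 4 11 → max 17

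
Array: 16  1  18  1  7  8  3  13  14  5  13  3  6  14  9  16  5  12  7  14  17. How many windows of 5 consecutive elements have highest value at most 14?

8

(16, 1, 18, 1, 7) → max 18
(1, 18, 1, 7, 8) → max 18
(18, 1, 7, 8, 3) → max 18
(1, 7, 8, 3, 13) → max 13  ≤ 14 ✓
(7, 8, 3, 13, 14) → max 14  ≤ 14 ✓
(8, 3, 13, 14, 5) → max 14  ≤ 14 ✓
(3, 13, 14, 5, 13) → max 14  ≤ 14 ✓
(13, 14, 5, 13, 3) → max 14  ≤ 14 ✓
(14, 5, 13, 3, 6) → max 14  ≤ 14 ✓
(5, 13, 3, 6, 14) → max 14  ≤ 14 ✓
(13, 3, 6, 14, 9) → max 14  ≤ 14 ✓
(3, 6, 14, 9, 16) → max 16
(6, 14, 9, 16, 5) → max 16
(14, 9, 16, 5, 12) → max 16
(9, 16, 5, 12, 7) → max 16
(16, 5, 12, 7, 14) → max 16
(5, 12, 7, 14, 17) → max 17
8 windows satisfy the condition.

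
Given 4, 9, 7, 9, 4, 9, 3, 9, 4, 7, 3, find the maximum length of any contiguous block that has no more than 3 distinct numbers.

6

[4] 1 distinct, len 1
[4, 9] 2 distinct, len 2
[4, 9, 7] 3 distinct, len 3
[4, 9, 7, 9] 3 distinct, len 4
[4, 9, 7, 9, 4] 3 distinct, len 5
[4, 9, 7, 9, 4, 9] 3 distinct, len 6
[9, 4, 9, 3] 3 distinct, len 4
[9, 4, 9, 3, 9] 3 distinct, len 5
[9, 4, 9, 3, 9, 4] 3 distinct, len 6
[9, 4, 7] 3 distinct, len 3
[4, 7, 3] 3 distinct, len 3
Longest length with ≤3 distinct: 6.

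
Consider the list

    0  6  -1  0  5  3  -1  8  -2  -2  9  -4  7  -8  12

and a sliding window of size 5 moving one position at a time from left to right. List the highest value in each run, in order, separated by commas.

Sliding a size-5 window across the 15 values:
[0, 6, -1, 0, 5] → max 6
[6, -1, 0, 5, 3] → max 6
[-1, 0, 5, 3, -1] → max 5
[0, 5, 3, -1, 8] → max 8
[5, 3, -1, 8, -2] → max 8
[3, -1, 8, -2, -2] → max 8
[-1, 8, -2, -2, 9] → max 9
[8, -2, -2, 9, -4] → max 9
[-2, -2, 9, -4, 7] → max 9
[-2, 9, -4, 7, -8] → max 9
[9, -4, 7, -8, 12] → max 12

6, 6, 5, 8, 8, 8, 9, 9, 9, 9, 12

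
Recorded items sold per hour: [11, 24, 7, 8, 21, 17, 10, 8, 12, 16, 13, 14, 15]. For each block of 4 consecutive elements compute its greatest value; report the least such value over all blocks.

16

[11, 24, 7, 8] → max 24
[24, 7, 8, 21] → max 24
[7, 8, 21, 17] → max 21
[8, 21, 17, 10] → max 21
[21, 17, 10, 8] → max 21
[17, 10, 8, 12] → max 17
[10, 8, 12, 16] → max 16
[8, 12, 16, 13] → max 16
[12, 16, 13, 14] → max 16
[16, 13, 14, 15] → max 16
Least of these is 16.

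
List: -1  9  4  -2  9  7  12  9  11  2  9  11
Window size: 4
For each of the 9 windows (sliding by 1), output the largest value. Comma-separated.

9, 9, 9, 12, 12, 12, 12, 11, 11

(-1, 9, 4, -2) → max 9
(9, 4, -2, 9) → max 9
(4, -2, 9, 7) → max 9
(-2, 9, 7, 12) → max 12
(9, 7, 12, 9) → max 12
(7, 12, 9, 11) → max 12
(12, 9, 11, 2) → max 12
(9, 11, 2, 9) → max 11
(11, 2, 9, 11) → max 11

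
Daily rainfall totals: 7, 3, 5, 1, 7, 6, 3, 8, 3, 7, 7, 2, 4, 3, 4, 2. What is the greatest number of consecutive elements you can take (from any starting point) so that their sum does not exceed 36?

8

[7] sum 7 len 1
[7, 3] sum 10 len 2
[7, 3, 5] sum 15 len 3
[7, 3, 5, 1] sum 16 len 4
[7, 3, 5, 1, 7] sum 23 len 5
[7, 3, 5, 1, 7, 6] sum 29 len 6
[7, 3, 5, 1, 7, 6, 3] sum 32 len 7
[3, 5, 1, 7, 6, 3, 8] sum 33 len 7
[3, 5, 1, 7, 6, 3, 8, 3] sum 36 len 8
[1, 7, 6, 3, 8, 3, 7] sum 35 len 7
[6, 3, 8, 3, 7, 7] sum 34 len 6
[6, 3, 8, 3, 7, 7, 2] sum 36 len 7
[3, 8, 3, 7, 7, 2, 4] sum 34 len 7
[8, 3, 7, 7, 2, 4, 3] sum 34 len 7
[3, 7, 7, 2, 4, 3, 4] sum 30 len 7
[3, 7, 7, 2, 4, 3, 4, 2] sum 32 len 8
Longest length seen: 8.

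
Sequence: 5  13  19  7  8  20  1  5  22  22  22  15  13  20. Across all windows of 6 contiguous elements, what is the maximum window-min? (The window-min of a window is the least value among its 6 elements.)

Window mins for each of the 9 positions:
(5, 13, 19, 7, 8, 20) → min 5
(13, 19, 7, 8, 20, 1) → min 1
(19, 7, 8, 20, 1, 5) → min 1
(7, 8, 20, 1, 5, 22) → min 1
(8, 20, 1, 5, 22, 22) → min 1
(20, 1, 5, 22, 22, 22) → min 1
(1, 5, 22, 22, 22, 15) → min 1
(5, 22, 22, 22, 15, 13) → min 5
(22, 22, 22, 15, 13, 20) → min 13
Maximum of these is 13.

13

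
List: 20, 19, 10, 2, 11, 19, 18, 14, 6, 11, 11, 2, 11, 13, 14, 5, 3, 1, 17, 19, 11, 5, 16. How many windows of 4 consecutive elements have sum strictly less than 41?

[20, 19, 10, 2] → sum 51
[19, 10, 2, 11] → sum 42
[10, 2, 11, 19] → sum 42
[2, 11, 19, 18] → sum 50
[11, 19, 18, 14] → sum 62
[19, 18, 14, 6] → sum 57
[18, 14, 6, 11] → sum 49
[14, 6, 11, 11] → sum 42
[6, 11, 11, 2] → sum 30  < 41 ✓
[11, 11, 2, 11] → sum 35  < 41 ✓
[11, 2, 11, 13] → sum 37  < 41 ✓
[2, 11, 13, 14] → sum 40  < 41 ✓
[11, 13, 14, 5] → sum 43
[13, 14, 5, 3] → sum 35  < 41 ✓
[14, 5, 3, 1] → sum 23  < 41 ✓
[5, 3, 1, 17] → sum 26  < 41 ✓
[3, 1, 17, 19] → sum 40  < 41 ✓
[1, 17, 19, 11] → sum 48
[17, 19, 11, 5] → sum 52
[19, 11, 5, 16] → sum 51
8 windows satisfy the condition.

8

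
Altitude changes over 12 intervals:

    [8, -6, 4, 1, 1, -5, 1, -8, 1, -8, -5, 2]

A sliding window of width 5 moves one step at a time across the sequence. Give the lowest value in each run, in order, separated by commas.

Sliding a size-5 window across the 12 values:
(8, -6, 4, 1, 1) → min -6
(-6, 4, 1, 1, -5) → min -6
(4, 1, 1, -5, 1) → min -5
(1, 1, -5, 1, -8) → min -8
(1, -5, 1, -8, 1) → min -8
(-5, 1, -8, 1, -8) → min -8
(1, -8, 1, -8, -5) → min -8
(-8, 1, -8, -5, 2) → min -8

-6, -6, -5, -8, -8, -8, -8, -8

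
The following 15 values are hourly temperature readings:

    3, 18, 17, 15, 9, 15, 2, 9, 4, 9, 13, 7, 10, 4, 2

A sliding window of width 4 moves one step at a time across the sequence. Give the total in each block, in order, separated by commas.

(3, 18, 17, 15) → sum 53
(18, 17, 15, 9) → sum 59
(17, 15, 9, 15) → sum 56
(15, 9, 15, 2) → sum 41
(9, 15, 2, 9) → sum 35
(15, 2, 9, 4) → sum 30
(2, 9, 4, 9) → sum 24
(9, 4, 9, 13) → sum 35
(4, 9, 13, 7) → sum 33
(9, 13, 7, 10) → sum 39
(13, 7, 10, 4) → sum 34
(7, 10, 4, 2) → sum 23

53, 59, 56, 41, 35, 30, 24, 35, 33, 39, 34, 23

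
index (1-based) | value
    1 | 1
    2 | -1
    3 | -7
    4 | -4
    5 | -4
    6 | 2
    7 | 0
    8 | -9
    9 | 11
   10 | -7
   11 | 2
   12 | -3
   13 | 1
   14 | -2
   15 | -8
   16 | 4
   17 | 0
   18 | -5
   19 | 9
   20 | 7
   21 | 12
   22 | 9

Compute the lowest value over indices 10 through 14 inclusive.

Elements at indices 10..14: -7, 2, -3, 1, -2
min(-7, 2, -3, 1, -2) = -7

-7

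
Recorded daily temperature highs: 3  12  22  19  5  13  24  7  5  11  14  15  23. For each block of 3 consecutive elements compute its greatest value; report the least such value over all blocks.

Window maxs for each of the 11 positions:
[3, 12, 22] → max 22
[12, 22, 19] → max 22
[22, 19, 5] → max 22
[19, 5, 13] → max 19
[5, 13, 24] → max 24
[13, 24, 7] → max 24
[24, 7, 5] → max 24
[7, 5, 11] → max 11
[5, 11, 14] → max 14
[11, 14, 15] → max 15
[14, 15, 23] → max 23
Least of these is 11.

11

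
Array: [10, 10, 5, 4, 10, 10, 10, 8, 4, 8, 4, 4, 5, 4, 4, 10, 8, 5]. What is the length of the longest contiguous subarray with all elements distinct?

4

add 10: [10] len 1
add 10 (repeat 10, move left end past it): [10] len 1
add 5: [10, 5] len 2
add 4: [10, 5, 4] len 3
add 10 (repeat 10, move left end past it): [5, 4, 10] len 3
add 10 (repeat 10, move left end past it): [10] len 1
add 10 (repeat 10, move left end past it): [10] len 1
add 8: [10, 8] len 2
add 4: [10, 8, 4] len 3
add 8 (repeat 8, move left end past it): [4, 8] len 2
add 4 (repeat 4, move left end past it): [8, 4] len 2
add 4 (repeat 4, move left end past it): [4] len 1
add 5: [4, 5] len 2
add 4 (repeat 4, move left end past it): [5, 4] len 2
add 4 (repeat 4, move left end past it): [4] len 1
add 10: [4, 10] len 2
add 8: [4, 10, 8] len 3
add 5: [4, 10, 8, 5] len 4
Longest all-distinct length: 4.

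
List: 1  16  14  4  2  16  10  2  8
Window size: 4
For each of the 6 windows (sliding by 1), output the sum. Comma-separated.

1 16 14 4 → sum 35
16 14 4 2 → sum 36
14 4 2 16 → sum 36
4 2 16 10 → sum 32
2 16 10 2 → sum 30
16 10 2 8 → sum 36

35, 36, 36, 32, 30, 36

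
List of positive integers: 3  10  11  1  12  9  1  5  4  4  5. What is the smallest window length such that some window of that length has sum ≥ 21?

add 3: running sum 3 < 21
add 10: running sum 13 < 21
add 11: shortest ending here [10, 11] sum 21, len 2
add 1: shortest ending here [10, 11, 1] sum 22, len 3
add 12: shortest ending here [11, 1, 12] sum 24, len 3
add 9: shortest ending here [12, 9] sum 21, len 2
add 1: shortest ending here [12, 9, 1] sum 22, len 3
add 5: shortest ending here [12, 9, 1, 5] sum 27, len 4
add 4: shortest ending here [12, 9, 1, 5, 4] sum 31, len 5
add 4: shortest ending here [9, 1, 5, 4, 4] sum 23, len 5
add 5: shortest ending here [9, 1, 5, 4, 4, 5] sum 28, len 6
Shortest qualifying length: 2.

2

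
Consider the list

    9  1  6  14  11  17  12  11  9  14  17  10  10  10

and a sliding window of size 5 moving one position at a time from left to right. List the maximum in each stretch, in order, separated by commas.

(9, 1, 6, 14, 11) → max 14
(1, 6, 14, 11, 17) → max 17
(6, 14, 11, 17, 12) → max 17
(14, 11, 17, 12, 11) → max 17
(11, 17, 12, 11, 9) → max 17
(17, 12, 11, 9, 14) → max 17
(12, 11, 9, 14, 17) → max 17
(11, 9, 14, 17, 10) → max 17
(9, 14, 17, 10, 10) → max 17
(14, 17, 10, 10, 10) → max 17

14, 17, 17, 17, 17, 17, 17, 17, 17, 17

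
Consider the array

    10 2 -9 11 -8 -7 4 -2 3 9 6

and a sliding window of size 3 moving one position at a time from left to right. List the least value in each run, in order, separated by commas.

-9, -9, -9, -8, -8, -7, -2, -2, 3

10 2 -9 → min -9
2 -9 11 → min -9
-9 11 -8 → min -9
11 -8 -7 → min -8
-8 -7 4 → min -8
-7 4 -2 → min -7
4 -2 3 → min -2
-2 3 9 → min -2
3 9 6 → min 3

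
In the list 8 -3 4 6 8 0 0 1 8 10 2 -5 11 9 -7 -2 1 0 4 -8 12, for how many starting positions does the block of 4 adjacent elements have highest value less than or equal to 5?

3

8 -3 4 6 → max 8
-3 4 6 8 → max 8
4 6 8 0 → max 8
6 8 0 0 → max 8
8 0 0 1 → max 8
0 0 1 8 → max 8
0 1 8 10 → max 10
1 8 10 2 → max 10
8 10 2 -5 → max 10
10 2 -5 11 → max 11
2 -5 11 9 → max 11
-5 11 9 -7 → max 11
11 9 -7 -2 → max 11
9 -7 -2 1 → max 9
-7 -2 1 0 → max 1  ≤ 5 ✓
-2 1 0 4 → max 4  ≤ 5 ✓
1 0 4 -8 → max 4  ≤ 5 ✓
0 4 -8 12 → max 12
3 windows satisfy the condition.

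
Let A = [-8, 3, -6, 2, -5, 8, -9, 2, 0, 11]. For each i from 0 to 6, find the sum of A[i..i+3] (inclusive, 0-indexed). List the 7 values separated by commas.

-9, -6, -1, -4, -4, 1, 4

-8 3 -6 2 → sum -9
3 -6 2 -5 → sum -6
-6 2 -5 8 → sum -1
2 -5 8 -9 → sum -4
-5 8 -9 2 → sum -4
8 -9 2 0 → sum 1
-9 2 0 11 → sum 4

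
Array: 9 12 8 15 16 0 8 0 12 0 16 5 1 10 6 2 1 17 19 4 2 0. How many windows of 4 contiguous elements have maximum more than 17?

[9, 12, 8, 15] → max 15
[12, 8, 15, 16] → max 16
[8, 15, 16, 0] → max 16
[15, 16, 0, 8] → max 16
[16, 0, 8, 0] → max 16
[0, 8, 0, 12] → max 12
[8, 0, 12, 0] → max 12
[0, 12, 0, 16] → max 16
[12, 0, 16, 5] → max 16
[0, 16, 5, 1] → max 16
[16, 5, 1, 10] → max 16
[5, 1, 10, 6] → max 10
[1, 10, 6, 2] → max 10
[10, 6, 2, 1] → max 10
[6, 2, 1, 17] → max 17
[2, 1, 17, 19] → max 19  > 17 ✓
[1, 17, 19, 4] → max 19  > 17 ✓
[17, 19, 4, 2] → max 19  > 17 ✓
[19, 4, 2, 0] → max 19  > 17 ✓
4 windows satisfy the condition.

4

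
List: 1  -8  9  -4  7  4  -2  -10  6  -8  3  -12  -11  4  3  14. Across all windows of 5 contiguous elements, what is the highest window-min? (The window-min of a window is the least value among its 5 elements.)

Window mins for each of the 12 positions:
(1, -8, 9, -4, 7) → min -8
(-8, 9, -4, 7, 4) → min -8
(9, -4, 7, 4, -2) → min -4
(-4, 7, 4, -2, -10) → min -10
(7, 4, -2, -10, 6) → min -10
(4, -2, -10, 6, -8) → min -10
(-2, -10, 6, -8, 3) → min -10
(-10, 6, -8, 3, -12) → min -12
(6, -8, 3, -12, -11) → min -12
(-8, 3, -12, -11, 4) → min -12
(3, -12, -11, 4, 3) → min -12
(-12, -11, 4, 3, 14) → min -12
Highest of these is -4.

-4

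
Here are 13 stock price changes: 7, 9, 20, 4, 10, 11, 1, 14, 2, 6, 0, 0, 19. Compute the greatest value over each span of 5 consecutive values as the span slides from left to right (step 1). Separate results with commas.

20, 20, 20, 14, 14, 14, 14, 14, 19

Sliding a size-5 window across the 13 values:
[7, 9, 20, 4, 10] → max 20
[9, 20, 4, 10, 11] → max 20
[20, 4, 10, 11, 1] → max 20
[4, 10, 11, 1, 14] → max 14
[10, 11, 1, 14, 2] → max 14
[11, 1, 14, 2, 6] → max 14
[1, 14, 2, 6, 0] → max 14
[14, 2, 6, 0, 0] → max 14
[2, 6, 0, 0, 19] → max 19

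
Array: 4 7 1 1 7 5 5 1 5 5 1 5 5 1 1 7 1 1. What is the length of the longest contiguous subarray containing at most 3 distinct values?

17

add 4: window [4] (1 distinct), len 1
add 7: window [4, 7] (2 distinct), len 2
add 1: window [4, 7, 1] (3 distinct), len 3
add 1: window [4, 7, 1, 1] (3 distinct), len 4
add 7: window [4, 7, 1, 1, 7] (3 distinct), len 5
add 5: window [7, 1, 1, 7, 5] (3 distinct), len 5
add 5: window [7, 1, 1, 7, 5, 5] (3 distinct), len 6
add 1: window [7, 1, 1, 7, 5, 5, 1] (3 distinct), len 7
add 5: window [7, 1, 1, 7, 5, 5, 1, 5] (3 distinct), len 8
add 5: window [7, 1, 1, 7, 5, 5, 1, 5, 5] (3 distinct), len 9
add 1: window [7, 1, 1, 7, 5, 5, 1, 5, 5, 1] (3 distinct), len 10
add 5: window [7, 1, 1, 7, 5, 5, 1, 5, 5, 1, 5] (3 distinct), len 11
add 5: window [7, 1, 1, 7, 5, 5, 1, 5, 5, 1, 5, 5] (3 distinct), len 12
add 1: window [7, 1, 1, 7, 5, 5, 1, 5, 5, 1, 5, 5, 1] (3 distinct), len 13
add 1: window [7, 1, 1, 7, 5, 5, 1, 5, 5, 1, 5, 5, 1, 1] (3 distinct), len 14
add 7: window [7, 1, 1, 7, 5, 5, 1, 5, 5, 1, 5, 5, 1, 1, 7] (3 distinct), len 15
add 1: window [7, 1, 1, 7, 5, 5, 1, 5, 5, 1, 5, 5, 1, 1, 7, 1] (3 distinct), len 16
add 1: window [7, 1, 1, 7, 5, 5, 1, 5, 5, 1, 5, 5, 1, 1, 7, 1, 1] (3 distinct), len 17
Longest length with ≤3 distinct: 17.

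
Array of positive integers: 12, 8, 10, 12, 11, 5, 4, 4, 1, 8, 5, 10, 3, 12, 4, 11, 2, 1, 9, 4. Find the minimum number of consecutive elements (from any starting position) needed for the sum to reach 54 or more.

6

add 12: running sum 12 < 54
add 8: running sum 20 < 54
add 10: running sum 30 < 54
add 12: running sum 42 < 54
add 11: running sum 53 < 54
add 5: shortest ending here [12, 8, 10, 12, 11, 5] sum 58, len 6
add 4: shortest ending here [12, 8, 10, 12, 11, 5, 4] sum 62, len 7
add 4: shortest ending here [8, 10, 12, 11, 5, 4, 4] sum 54, len 7
add 1: shortest ending here [8, 10, 12, 11, 5, 4, 4, 1] sum 55, len 8
add 8: shortest ending here [10, 12, 11, 5, 4, 4, 1, 8] sum 55, len 8
add 5: shortest ending here [10, 12, 11, 5, 4, 4, 1, 8, 5] sum 60, len 9
add 10: shortest ending here [12, 11, 5, 4, 4, 1, 8, 5, 10] sum 60, len 9
add 3: shortest ending here [12, 11, 5, 4, 4, 1, 8, 5, 10, 3] sum 63, len 10
add 12: shortest ending here [11, 5, 4, 4, 1, 8, 5, 10, 3, 12] sum 63, len 10
add 4: shortest ending here [5, 4, 4, 1, 8, 5, 10, 3, 12, 4] sum 56, len 10
add 11: shortest ending here [1, 8, 5, 10, 3, 12, 4, 11] sum 54, len 8
add 2: shortest ending here [8, 5, 10, 3, 12, 4, 11, 2] sum 55, len 8
add 1: shortest ending here [8, 5, 10, 3, 12, 4, 11, 2, 1] sum 56, len 9
add 9: shortest ending here [5, 10, 3, 12, 4, 11, 2, 1, 9] sum 57, len 9
add 4: shortest ending here [10, 3, 12, 4, 11, 2, 1, 9, 4] sum 56, len 9
Shortest qualifying length: 6.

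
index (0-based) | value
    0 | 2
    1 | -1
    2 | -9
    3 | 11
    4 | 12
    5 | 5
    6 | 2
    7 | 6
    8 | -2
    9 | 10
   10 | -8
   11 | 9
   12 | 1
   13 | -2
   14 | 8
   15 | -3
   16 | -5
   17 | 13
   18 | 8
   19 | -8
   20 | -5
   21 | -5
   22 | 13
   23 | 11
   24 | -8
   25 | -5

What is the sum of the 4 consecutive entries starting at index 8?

9

Elements at indices 8..11: -2, 10, -8, 9
sum(-2, 10, -8, 9) = 9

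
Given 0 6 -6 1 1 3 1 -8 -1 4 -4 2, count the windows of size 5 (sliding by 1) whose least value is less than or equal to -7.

(0, 6, -6, 1, 1) → min -6
(6, -6, 1, 1, 3) → min -6
(-6, 1, 1, 3, 1) → min -6
(1, 1, 3, 1, -8) → min -8  ≤ -7 ✓
(1, 3, 1, -8, -1) → min -8  ≤ -7 ✓
(3, 1, -8, -1, 4) → min -8  ≤ -7 ✓
(1, -8, -1, 4, -4) → min -8  ≤ -7 ✓
(-8, -1, 4, -4, 2) → min -8  ≤ -7 ✓
5 windows satisfy the condition.

5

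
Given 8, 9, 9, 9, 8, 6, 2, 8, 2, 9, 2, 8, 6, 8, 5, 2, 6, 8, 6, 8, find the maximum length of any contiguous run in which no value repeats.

[8] len 1
[8, 9] len 2
[9] len 1
[9] len 1
[9, 8] len 2
[9, 8, 6] len 3
[9, 8, 6, 2] len 4
[6, 2, 8] len 3
[8, 2] len 2
[8, 2, 9] len 3
[9, 2] len 2
[9, 2, 8] len 3
[9, 2, 8, 6] len 4
[6, 8] len 2
[6, 8, 5] len 3
[6, 8, 5, 2] len 4
[8, 5, 2, 6] len 4
[5, 2, 6, 8] len 4
[8, 6] len 2
[6, 8] len 2
Longest all-distinct length: 4.

4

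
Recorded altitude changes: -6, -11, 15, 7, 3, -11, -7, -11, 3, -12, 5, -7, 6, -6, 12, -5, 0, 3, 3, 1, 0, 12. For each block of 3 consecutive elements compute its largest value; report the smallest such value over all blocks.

-7

[-6, -11, 15] → max 15
[-11, 15, 7] → max 15
[15, 7, 3] → max 15
[7, 3, -11] → max 7
[3, -11, -7] → max 3
[-11, -7, -11] → max -7
[-7, -11, 3] → max 3
[-11, 3, -12] → max 3
[3, -12, 5] → max 5
[-12, 5, -7] → max 5
[5, -7, 6] → max 6
[-7, 6, -6] → max 6
[6, -6, 12] → max 12
[-6, 12, -5] → max 12
[12, -5, 0] → max 12
[-5, 0, 3] → max 3
[0, 3, 3] → max 3
[3, 3, 1] → max 3
[3, 1, 0] → max 3
[1, 0, 12] → max 12
Smallest of these is -7.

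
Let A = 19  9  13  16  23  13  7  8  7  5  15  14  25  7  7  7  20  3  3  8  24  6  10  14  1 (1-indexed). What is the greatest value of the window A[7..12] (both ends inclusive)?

Elements at indices 7..12: 7, 8, 7, 5, 15, 14
max(7, 8, 7, 5, 15, 14) = 15

15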